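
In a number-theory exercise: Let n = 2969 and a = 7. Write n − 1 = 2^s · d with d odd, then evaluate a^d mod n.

n − 1 = 2968 = 2^3 · 371, so s = 3 and d = 371.
7^371 mod 2969 = 2005.

2005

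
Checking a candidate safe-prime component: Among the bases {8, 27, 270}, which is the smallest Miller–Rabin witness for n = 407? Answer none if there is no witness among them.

8

n − 1 = 406 = 2^1 · 203, so s = 1 and d = 203.
Base 8: x_0 = 8^203 mod 407 = 347. x_0 ∉ {1, 406} and s = 1, so 8 is a Miller–Rabin witness and 407 is composite.
Base 27: x_0 = 27^203 mod 407 = 48. x_0 ∉ {1, 406} and s = 1, so 27 is a Miller–Rabin witness and 407 is composite.
Base 270: x_0 = 270^203 mod 407 = 249. x_0 ∉ {1, 406} and s = 1, so 270 is a Miller–Rabin witness and 407 is composite.
The smallest witness among the given bases is 8.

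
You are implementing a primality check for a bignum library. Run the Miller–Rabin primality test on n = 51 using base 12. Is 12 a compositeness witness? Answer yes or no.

yes

n − 1 = 50 = 2^1 · 25, so s = 1 and d = 25.
Repeated squaring mod 51: 12^1 ≡ 12, 12^2 ≡ 42, 12^4 ≡ 30, 12^8 ≡ 33, 12^16 ≡ 18.
25 = 16 + 8 + 1, so 12^25 ≡ 18·33·12 ≡ 39 (mod 51).
x_0 = 12^25 mod 51 = 39.
x_0 ∉ {1, 50} and s = 1, so 12 is a Miller–Rabin witness and 51 is composite.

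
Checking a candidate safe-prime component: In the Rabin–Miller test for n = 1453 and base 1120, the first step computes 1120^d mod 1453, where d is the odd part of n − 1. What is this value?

1452

n − 1 = 1452 = 2^2 · 363, so s = 2 and d = 363.
Repeated squaring mod 1453: 1120^1 ≡ 1120, 1120^2 ≡ 461, 1120^4 ≡ 383, 1120^8 ≡ 1389, 1120^16 ≡ 1190, 1120^32 ≡ 878, 1120^64 ≡ 794, 1120^128 ≡ 1287, 1120^256 ≡ 1402.
363 = 256 + 64 + 32 + 8 + 2 + 1, so 1120^363 ≡ 1402·794·878·1389·461·1120 ≡ 1452 (mod 1453).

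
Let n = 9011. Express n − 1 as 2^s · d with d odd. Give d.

Halving: 9010 → 4505; 4505 is odd.
So 9010 = 2^1 · 4505.

4505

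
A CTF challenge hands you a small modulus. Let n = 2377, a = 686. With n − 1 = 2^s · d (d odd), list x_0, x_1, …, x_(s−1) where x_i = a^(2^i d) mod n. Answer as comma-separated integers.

n − 1 = 2376 = 2^3 · 297, so s = 3 and d = 297.
x_0 = 686^297 mod 2377 = 1134.
x_1 = 1134^2 mod 2377 = 2376.
x_2 = 2376^2 mod 2377 = 1.

1134, 2376, 1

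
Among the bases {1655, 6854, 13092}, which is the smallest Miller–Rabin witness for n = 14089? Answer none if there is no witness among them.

1655

n − 1 = 14088 = 2^3 · 1761, so s = 3 and d = 1761.
Base 1655: x_0 = 1655^1761 mod 14089 = 9590. x_0 is neither 1 nor 14088, so continue squaring. x_1 = 9590^2 mod 14089 = 9197. x_2 = 9197^2 mod 14089 = 8542. Reached i = s−1 = 2 without hitting −1: 1655 is a Miller–Rabin witness and 14089 is composite.
Base 6854: x_0 = 6854^1761 mod 14089 = 11095. x_0 is neither 1 nor 14088, so continue squaring. x_1 = 11095^2 mod 14089 = 3432. x_2 = 3432^2 mod 14089 = 220. Reached i = s−1 = 2 without hitting −1: 6854 is a Miller–Rabin witness and 14089 is composite.
Base 13092: x_0 = 13092^1761 mod 14089 = 10050. x_0 is neither 1 nor 14088, so continue squaring. x_1 = 10050^2 mod 14089 = 12548. x_2 = 12548^2 mod 14089 = 7729. Reached i = s−1 = 2 without hitting −1: 13092 is a Miller–Rabin witness and 14089 is composite.
The smallest witness among the given bases is 1655.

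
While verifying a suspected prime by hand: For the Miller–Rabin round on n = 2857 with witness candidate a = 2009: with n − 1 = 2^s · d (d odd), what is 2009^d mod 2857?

n − 1 = 2856 = 2^3 · 357, so s = 3 and d = 357.
Repeated squaring mod 2857: 2009^1 ≡ 2009, 2009^2 ≡ 1997, 2009^4 ≡ 2494, 2009^8 ≡ 347, 2009^16 ≡ 415, 2009^32 ≡ 805, 2009^64 ≡ 2343, 2009^128 ≡ 1352, 2009^256 ≡ 2281.
357 = 256 + 64 + 32 + 4 + 1, so 2009^357 ≡ 2281·2343·805·2494·2009 ≡ 1133 (mod 2857).

1133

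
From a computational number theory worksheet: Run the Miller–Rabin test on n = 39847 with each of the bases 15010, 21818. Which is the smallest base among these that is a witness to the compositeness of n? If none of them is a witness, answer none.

n − 1 = 39846 = 2^1 · 19923, so s = 1 and d = 19923.
Base 15010: x_0 = 15010^19923 mod 39847 = 39846. x_0 = 39846 ≡ −1, so 15010 is not a witness.
Base 21818: x_0 = 21818^19923 mod 39847 = 39846. x_0 = 39846 ≡ −1, so 21818 is not a witness.
No listed base is a witness for 39847.

none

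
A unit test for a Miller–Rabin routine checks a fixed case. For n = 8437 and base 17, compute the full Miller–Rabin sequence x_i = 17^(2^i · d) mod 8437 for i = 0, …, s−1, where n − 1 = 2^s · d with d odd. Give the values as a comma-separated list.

1091, 664

n − 1 = 8436 = 2^2 · 2109, so s = 2 and d = 2109.
x_0 = 17^2109 mod 8437 = 1091.
x_1 = 1091^2 mod 8437 = 664.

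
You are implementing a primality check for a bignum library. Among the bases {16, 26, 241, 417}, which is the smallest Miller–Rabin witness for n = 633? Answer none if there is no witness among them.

n − 1 = 632 = 2^3 · 79, so s = 3 and d = 79.
Base 16: x_0 = 16^79 mod 633 = 631. x_0 is neither 1 nor 632, so continue squaring. x_1 = 631^2 mod 633 = 4. x_2 = 4^2 mod 633 = 16. Reached i = s−1 = 2 without hitting −1: 16 is a Miller–Rabin witness and 633 is composite.
Base 26: x_0 = 26^79 mod 633 = 242. x_0 is neither 1 nor 632, so continue squaring. x_1 = 242^2 mod 633 = 328. x_2 = 328^2 mod 633 = 607. Reached i = s−1 = 2 without hitting −1: 26 is a Miller–Rabin witness and 633 is composite.
Base 241: x_0 = 241^79 mod 633 = 217. x_0 is neither 1 nor 632, so continue squaring. x_1 = 217^2 mod 633 = 247. x_2 = 247^2 mod 633 = 241. Reached i = s−1 = 2 without hitting −1: 241 is a Miller–Rabin witness and 633 is composite.
Base 417: x_0 = 417^79 mod 633 = 102. x_0 is neither 1 nor 632, so continue squaring. x_1 = 102^2 mod 633 = 276. x_2 = 276^2 mod 633 = 216. Reached i = s−1 = 2 without hitting −1: 417 is a Miller–Rabin witness and 633 is composite.
The smallest witness among the given bases is 16.

16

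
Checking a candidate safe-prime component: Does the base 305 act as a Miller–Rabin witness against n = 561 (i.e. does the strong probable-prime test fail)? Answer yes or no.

no

n − 1 = 560 = 2^4 · 35, so s = 4 and d = 35.
By repeated squaring, 305^35 ≡ 560 (mod 561).
x_0 = 305^35 mod 561 = 560.
x_0 = 560 ≡ −1, so 305 is not a witness.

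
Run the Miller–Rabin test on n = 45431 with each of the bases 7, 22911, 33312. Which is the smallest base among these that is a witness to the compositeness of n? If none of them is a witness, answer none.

7

n − 1 = 45430 = 2^1 · 22715, so s = 1 and d = 22715.
Base 7: x_0 = 7^22715 mod 45431 = 28443. x_0 ∉ {1, 45430} and s = 1, so 7 is a Miller–Rabin witness and 45431 is composite.
Base 22911: x_0 = 22911^22715 mod 45431 = 5177. x_0 ∉ {1, 45430} and s = 1, so 22911 is a Miller–Rabin witness and 45431 is composite.
Base 33312: x_0 = 33312^22715 mod 45431 = 1260. x_0 ∉ {1, 45430} and s = 1, so 33312 is a Miller–Rabin witness and 45431 is composite.
The smallest witness among the given bases is 7.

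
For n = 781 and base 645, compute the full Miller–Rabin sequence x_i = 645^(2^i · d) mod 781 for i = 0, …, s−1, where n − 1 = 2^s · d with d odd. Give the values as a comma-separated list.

n − 1 = 780 = 2^2 · 195, so s = 2 and d = 195.
x_0 = 645^195 mod 781 = 329.
x_1 = 329^2 mod 781 = 463.

329, 463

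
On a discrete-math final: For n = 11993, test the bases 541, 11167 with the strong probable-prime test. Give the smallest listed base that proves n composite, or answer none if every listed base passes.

541

n − 1 = 11992 = 2^3 · 1499, so s = 3 and d = 1499.
Base 541: x_0 = 541^1499 mod 11993 = 3475. x_0 is neither 1 nor 11992, so continue squaring. x_1 = 3475^2 mod 11993 = 10667. x_2 = 10667^2 mod 11993 = 7298. Reached i = s−1 = 2 without hitting −1: 541 is a Miller–Rabin witness and 11993 is composite.
Base 11167: x_0 = 11167^1499 mod 11993 = 10591. x_0 is neither 1 nor 11992, so continue squaring. x_1 = 10591^2 mod 11993 = 10745. x_2 = 10745^2 mod 11993 = 10407. Reached i = s−1 = 2 without hitting −1: 11167 is a Miller–Rabin witness and 11993 is composite.
The smallest witness among the given bases is 541.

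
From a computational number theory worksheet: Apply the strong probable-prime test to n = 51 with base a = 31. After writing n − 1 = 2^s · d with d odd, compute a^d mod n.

37

n − 1 = 50 = 2^1 · 25, so s = 1 and d = 25.
31^25 mod 51 = 37.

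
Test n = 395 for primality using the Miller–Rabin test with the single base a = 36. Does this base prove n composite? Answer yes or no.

n − 1 = 394 = 2^1 · 197, so s = 1 and d = 197.
x_0 = 36^197 mod 395 = 111.
x_0 ∉ {1, 394} and s = 1, so 36 is a Miller–Rabin witness and 395 is composite.

yes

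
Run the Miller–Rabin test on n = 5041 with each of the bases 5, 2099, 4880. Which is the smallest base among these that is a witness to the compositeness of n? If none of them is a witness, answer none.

5

n − 1 = 5040 = 2^4 · 315, so s = 4 and d = 315.
Base 5: x_0 = 5^315 mod 5041 = 214. x_0 is neither 1 nor 5040, so continue squaring. x_1 = 214^2 mod 5041 = 427. x_2 = 427^2 mod 5041 = 853. x_3 = 853^2 mod 5041 = 1705. Reached i = s−1 = 3 without hitting −1: 5 is a Miller–Rabin witness and 5041 is composite.
Base 2099: x_0 = 2099^315 mod 5041 = 72. x_0 is neither 1 nor 5040, so continue squaring. x_1 = 72^2 mod 5041 = 143. x_2 = 143^2 mod 5041 = 285. x_3 = 285^2 mod 5041 = 569. Reached i = s−1 = 3 without hitting −1: 2099 is a Miller–Rabin witness and 5041 is composite.
Base 4880: x_0 = 4880^315 mod 5041 = 1135. x_0 is neither 1 nor 5040, so continue squaring. x_1 = 1135^2 mod 5041 = 2770. x_2 = 2770^2 mod 5041 = 498. x_3 = 498^2 mod 5041 = 995. Reached i = s−1 = 3 without hitting −1: 4880 is a Miller–Rabin witness and 5041 is composite.
The smallest witness among the given bases is 5.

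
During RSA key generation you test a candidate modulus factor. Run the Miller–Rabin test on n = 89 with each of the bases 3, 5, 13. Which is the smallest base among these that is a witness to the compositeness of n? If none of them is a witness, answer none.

none

n − 1 = 88 = 2^3 · 11, so s = 3 and d = 11.
Base 3: x_0 = 3^11 mod 89 = 37. x_0 is neither 1 nor 88, so continue squaring. x_1 = 37^2 mod 89 = 34. x_2 = 34^2 mod 89 = 88. x_2 ≡ −1, so 3 is not a witness.
Base 5: x_0 = 5^11 mod 89 = 55. x_0 is neither 1 nor 88, so continue squaring. x_1 = 55^2 mod 89 = 88. x_1 ≡ −1, so 5 is not a witness.
Base 13: x_0 = 13^11 mod 89 = 77. x_0 is neither 1 nor 88, so continue squaring. x_1 = 77^2 mod 89 = 55. x_2 = 55^2 mod 89 = 88. x_2 ≡ −1, so 13 is not a witness.
No listed base is a witness for 89.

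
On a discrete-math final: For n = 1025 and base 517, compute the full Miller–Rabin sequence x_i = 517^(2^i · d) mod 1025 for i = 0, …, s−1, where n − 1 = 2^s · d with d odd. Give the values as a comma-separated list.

n − 1 = 1024 = 2^10 · 1, so s = 10 and d = 1.
x_0 = 517^1 mod 1025 = 517.
x_1 = 517^2 mod 1025 = 789.
x_2 = 789^2 mod 1025 = 346.
x_3 = 346^2 mod 1025 = 816.
x_4 = 816^2 mod 1025 = 631.
x_5 = 631^2 mod 1025 = 461.
x_6 = 461^2 mod 1025 = 346.
x_7 = 346^2 mod 1025 = 816.
x_8 = 816^2 mod 1025 = 631.
x_9 = 631^2 mod 1025 = 461.

517, 789, 346, 816, 631, 461, 346, 816, 631, 461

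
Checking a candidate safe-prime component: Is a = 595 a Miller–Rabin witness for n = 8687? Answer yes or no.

n − 1 = 8686 = 2^1 · 4343, so s = 1 and d = 4343.
x_0 = 595^4343 mod 8687 = 1547.
x_0 ∉ {1, 8686} and s = 1, so 595 is a Miller–Rabin witness and 8687 is composite.

yes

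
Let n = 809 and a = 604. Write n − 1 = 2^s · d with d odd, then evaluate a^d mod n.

44

n − 1 = 808 = 2^3 · 101, so s = 3 and d = 101.
Repeated squaring mod 809: 604^1 ≡ 604, 604^2 ≡ 766, 604^4 ≡ 231, 604^8 ≡ 776, 604^16 ≡ 280, 604^32 ≡ 736, 604^64 ≡ 475.
101 = 64 + 32 + 4 + 1, so 604^101 ≡ 475·736·231·604 ≡ 44 (mod 809).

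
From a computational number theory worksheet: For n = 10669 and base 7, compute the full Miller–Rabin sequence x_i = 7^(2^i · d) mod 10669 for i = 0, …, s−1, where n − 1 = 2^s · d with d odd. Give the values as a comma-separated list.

n − 1 = 10668 = 2^2 · 2667, so s = 2 and d = 2667.
x_0 = 7^2667 mod 10669 = 4445.
x_1 = 4445^2 mod 10669 = 9706.

4445, 9706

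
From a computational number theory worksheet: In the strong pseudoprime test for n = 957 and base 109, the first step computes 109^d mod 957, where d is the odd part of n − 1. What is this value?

n − 1 = 956 = 2^2 · 239, so s = 2 and d = 239.
109^239 mod 957 = 109.

109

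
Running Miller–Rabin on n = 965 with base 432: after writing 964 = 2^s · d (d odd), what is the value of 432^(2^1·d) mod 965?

n − 1 = 964 = 2^2 · 241, so s = 2 and d = 241.
x_0 = 432^241 mod 965 = 432.
x_1 = 432^2 mod 965 = 379.

379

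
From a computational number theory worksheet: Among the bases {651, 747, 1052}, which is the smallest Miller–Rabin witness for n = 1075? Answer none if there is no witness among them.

747

n − 1 = 1074 = 2^1 · 537, so s = 1 and d = 537.
Base 651: x_0 = 651^537 mod 1075 = 1. x_0 = 1, so 651 is not a witness.
Base 747: x_0 = 747^537 mod 1075 = 537. x_0 ∉ {1, 1074} and s = 1, so 747 is a Miller–Rabin witness and 1075 is composite.
Base 1052: x_0 = 1052^537 mod 1075 = 672. x_0 ∉ {1, 1074} and s = 1, so 1052 is a Miller–Rabin witness and 1075 is composite.
The smallest witness among the given bases is 747.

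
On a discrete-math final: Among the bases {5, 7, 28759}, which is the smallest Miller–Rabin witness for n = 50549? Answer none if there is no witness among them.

none

n − 1 = 50548 = 2^2 · 12637, so s = 2 and d = 12637.
Base 5: x_0 = 5^12637 mod 50549 = 50548. x_0 = 50548 ≡ −1, so 5 is not a witness.
Base 7: x_0 = 7^12637 mod 50549 = 1. x_0 = 1, so 7 is not a witness.
Base 28759: x_0 = 28759^12637 mod 50549 = 50548. x_0 = 50548 ≡ −1, so 28759 is not a witness.
No listed base is a witness for 50549.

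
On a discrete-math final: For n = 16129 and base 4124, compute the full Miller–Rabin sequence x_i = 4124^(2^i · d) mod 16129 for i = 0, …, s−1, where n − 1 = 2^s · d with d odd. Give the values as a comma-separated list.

4573, 9145, 2160, 4319, 8637, 1144, 2287, 4573

n − 1 = 16128 = 2^8 · 63, so s = 8 and d = 63.
x_0 = 4124^63 mod 16129 = 4573.
x_1 = 4573^2 mod 16129 = 9145.
x_2 = 9145^2 mod 16129 = 2160.
x_3 = 2160^2 mod 16129 = 4319.
x_4 = 4319^2 mod 16129 = 8637.
x_5 = 8637^2 mod 16129 = 1144.
x_6 = 1144^2 mod 16129 = 2287.
x_7 = 2287^2 mod 16129 = 4573.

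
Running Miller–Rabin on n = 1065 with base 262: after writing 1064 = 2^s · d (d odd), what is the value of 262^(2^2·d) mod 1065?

n − 1 = 1064 = 2^3 · 133, so s = 3 and d = 133.
x_0 = 262^133 mod 1065 = 877.
x_1 = 877^2 mod 1065 = 199.
x_2 = 199^2 mod 1065 = 196.

196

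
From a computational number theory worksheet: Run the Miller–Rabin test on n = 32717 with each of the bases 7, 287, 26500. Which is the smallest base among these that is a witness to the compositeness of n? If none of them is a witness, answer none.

n − 1 = 32716 = 2^2 · 8179, so s = 2 and d = 8179.
Base 7: x_0 = 7^8179 mod 32717 = 21385. x_0 is neither 1 nor 32716, so continue squaring. x_1 = 21385^2 mod 32717 = 32716. x_1 ≡ −1, so 7 is not a witness.
Base 287: x_0 = 287^8179 mod 32717 = 11332. x_0 is neither 1 nor 32716, so continue squaring. x_1 = 11332^2 mod 32717 = 32716. x_1 ≡ −1, so 287 is not a witness.
Base 26500: x_0 = 26500^8179 mod 32717 = 21385. x_0 is neither 1 nor 32716, so continue squaring. x_1 = 21385^2 mod 32717 = 32716. x_1 ≡ −1, so 26500 is not a witness.
No listed base is a witness for 32717.

none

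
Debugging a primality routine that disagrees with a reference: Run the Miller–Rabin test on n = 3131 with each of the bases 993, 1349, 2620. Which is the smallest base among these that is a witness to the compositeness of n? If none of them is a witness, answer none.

none

n − 1 = 3130 = 2^1 · 1565, so s = 1 and d = 1565.
Base 993: x_0 = 993^1565 mod 3131 = 1. x_0 = 1, so 993 is not a witness.
Base 1349: x_0 = 1349^1565 mod 3131 = 1. x_0 = 1, so 1349 is not a witness.
Base 2620: x_0 = 2620^1565 mod 3131 = 1. x_0 = 1, so 2620 is not a witness.
No listed base is a witness for 3131.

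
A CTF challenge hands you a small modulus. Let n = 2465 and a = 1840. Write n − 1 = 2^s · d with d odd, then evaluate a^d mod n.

2435

n − 1 = 2464 = 2^5 · 77, so s = 5 and d = 77.
Repeated squaring mod 2465: 1840^1 ≡ 1840, 1840^2 ≡ 1155, 1840^4 ≡ 460, 1840^8 ≡ 2075, 1840^16 ≡ 1735, 1840^32 ≡ 460, 1840^64 ≡ 2075.
77 = 64 + 8 + 4 + 1, so 1840^77 ≡ 2075·2075·460·1840 ≡ 2435 (mod 2465).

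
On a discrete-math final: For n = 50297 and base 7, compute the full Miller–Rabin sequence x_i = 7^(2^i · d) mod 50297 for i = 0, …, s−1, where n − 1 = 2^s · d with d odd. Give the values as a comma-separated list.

n − 1 = 50296 = 2^3 · 6287, so s = 3 and d = 6287.
x_0 = 7^6287 mod 50297 = 47179.
x_1 = 47179^2 mod 50297 = 14603.
x_2 = 14603^2 mod 50297 = 38626.

47179, 14603, 38626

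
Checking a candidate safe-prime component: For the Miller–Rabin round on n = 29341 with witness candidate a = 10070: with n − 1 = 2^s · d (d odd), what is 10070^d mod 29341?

n − 1 = 29340 = 2^2 · 7335, so s = 2 and d = 7335.
10070^7335 mod 29341 = 10613.

10613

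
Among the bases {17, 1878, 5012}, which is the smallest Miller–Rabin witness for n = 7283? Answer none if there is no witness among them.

none

n − 1 = 7282 = 2^1 · 3641, so s = 1 and d = 3641.
Base 17: x_0 = 17^3641 mod 7283 = 7282. x_0 = 7282 ≡ −1, so 17 is not a witness.
Base 1878: x_0 = 1878^3641 mod 7283 = 1. x_0 = 1, so 1878 is not a witness.
Base 5012: x_0 = 5012^3641 mod 7283 = 1. x_0 = 1, so 5012 is not a witness.
No listed base is a witness for 7283.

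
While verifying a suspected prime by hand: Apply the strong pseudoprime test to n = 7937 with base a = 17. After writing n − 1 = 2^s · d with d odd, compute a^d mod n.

280

n − 1 = 7936 = 2^8 · 31, so s = 8 and d = 31.
17^31 mod 7937 = 280.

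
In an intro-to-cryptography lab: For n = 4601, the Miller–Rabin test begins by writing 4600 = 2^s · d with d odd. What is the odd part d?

Halving: 4600 → 2300 → 1150 → 575; 575 is odd.
So 4600 = 2^3 · 575.

575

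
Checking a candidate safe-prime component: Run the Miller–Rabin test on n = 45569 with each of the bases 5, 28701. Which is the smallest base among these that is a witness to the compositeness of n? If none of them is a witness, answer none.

none

n − 1 = 45568 = 2^9 · 89, so s = 9 and d = 89.
Base 5: x_0 = 5^89 mod 45569 = 20964. x_0 is neither 1 nor 45568, so continue squaring. x_1 = 20964^2 mod 45569 = 21860. x_2 = 21860^2 mod 45569 = 23066. x_3 = 23066^2 mod 45569 = 22281. x_4 = 22281^2 mod 45569 = 14275. x_5 = 14275^2 mod 45569 = 36626. x_6 = 36626^2 mod 45569 = 3654. x_7 = 3654^2 mod 45569 = 45568. x_7 ≡ −1, so 5 is not a witness.
Base 28701: x_0 = 28701^89 mod 45569 = 3119. x_0 is neither 1 nor 45568, so continue squaring. x_1 = 3119^2 mod 45569 = 21964. x_2 = 21964^2 mod 45569 = 23862. x_3 = 23862^2 mod 45569 = 10389. x_4 = 10389^2 mod 45569 = 23929. x_5 = 23929^2 mod 45569 = 22556. x_6 = 22556^2 mod 45569 = 40820. x_7 = 40820^2 mod 45569 = 41915. x_8 = 41915^2 mod 45569 = 45568. x_8 ≡ −1, so 28701 is not a witness.
No listed base is a witness for 45569.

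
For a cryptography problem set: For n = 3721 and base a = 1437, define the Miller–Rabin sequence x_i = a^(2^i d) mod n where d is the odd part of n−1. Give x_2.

184

n − 1 = 3720 = 2^3 · 465, so s = 3 and d = 465.
Repeated squaring mod 3721: 1437^1 ≡ 1437, 1437^2 ≡ 3535, 1437^4 ≡ 1107, 1437^8 ≡ 1240, 1437^16 ≡ 827, 1437^32 ≡ 2986, 1437^64 ≡ 680, 1437^128 ≡ 996, 1437^256 ≡ 2230.
465 = 256 + 128 + 64 + 16 + 1, so 1437^465 ≡ 2230·996·680·827·1437 ≡ 977 (mod 3721).
x_0 = 977.
x_1 = 977^2 mod 3721 = 1953.
x_2 = 1953^2 mod 3721 = 184.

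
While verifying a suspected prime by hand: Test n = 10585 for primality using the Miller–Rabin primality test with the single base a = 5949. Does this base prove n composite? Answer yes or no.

n − 1 = 10584 = 2^3 · 1323, so s = 3 and d = 1323.
x_0 = 5949^1323 mod 10585 = 10584.
x_0 = 10584 ≡ −1, so 5949 is not a witness.

no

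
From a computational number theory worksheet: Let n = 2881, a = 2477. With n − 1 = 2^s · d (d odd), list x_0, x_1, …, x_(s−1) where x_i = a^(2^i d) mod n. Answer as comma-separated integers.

n − 1 = 2880 = 2^6 · 45, so s = 6 and d = 45.
x_0 = 2477^45 mod 2881 = 2354.
x_1 = 2354^2 mod 2881 = 1153.
x_2 = 1153^2 mod 2881 = 1268.
x_3 = 1268^2 mod 2881 = 226.
x_4 = 226^2 mod 2881 = 2099.
x_5 = 2099^2 mod 2881 = 752.

2354, 1153, 1268, 226, 2099, 752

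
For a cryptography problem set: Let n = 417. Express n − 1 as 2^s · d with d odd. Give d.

Halving: 416 → 208 → 104 → 52 → 26 → 13; 13 is odd.
So 416 = 2^5 · 13.

13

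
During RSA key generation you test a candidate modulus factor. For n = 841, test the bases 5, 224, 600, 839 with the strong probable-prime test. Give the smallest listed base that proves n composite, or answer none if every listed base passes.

5

n − 1 = 840 = 2^3 · 105, so s = 3 and d = 105.
Base 5: x_0 = 5^105 mod 841 = 376. x_0 is neither 1 nor 840, so continue squaring. x_1 = 376^2 mod 841 = 88. x_2 = 88^2 mod 841 = 175. Reached i = s−1 = 2 without hitting −1: 5 is a Miller–Rabin witness and 841 is composite.
Base 224: x_0 = 224^105 mod 841 = 626. x_0 is neither 1 nor 840, so continue squaring. x_1 = 626^2 mod 841 = 811. x_2 = 811^2 mod 841 = 59. Reached i = s−1 = 2 without hitting −1: 224 is a Miller–Rabin witness and 841 is composite.
Base 600: x_0 = 600^105 mod 841 = 784. x_0 is neither 1 nor 840, so continue squaring. x_1 = 784^2 mod 841 = 726. x_2 = 726^2 mod 841 = 610. Reached i = s−1 = 2 without hitting −1: 600 is a Miller–Rabin witness and 841 is composite.
Base 839: x_0 = 839^105 mod 841 = 505. x_0 is neither 1 nor 840, so continue squaring. x_1 = 505^2 mod 841 = 202. x_2 = 202^2 mod 841 = 436. Reached i = s−1 = 2 without hitting −1: 839 is a Miller–Rabin witness and 841 is composite.
The smallest witness among the given bases is 5.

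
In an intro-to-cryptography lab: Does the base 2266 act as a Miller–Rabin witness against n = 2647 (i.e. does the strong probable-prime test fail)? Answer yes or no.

n − 1 = 2646 = 2^1 · 1323, so s = 1 and d = 1323.
x_0 = 2266^1323 mod 2647 = 2646.
x_0 = 2646 ≡ −1, so 2266 is not a witness.

no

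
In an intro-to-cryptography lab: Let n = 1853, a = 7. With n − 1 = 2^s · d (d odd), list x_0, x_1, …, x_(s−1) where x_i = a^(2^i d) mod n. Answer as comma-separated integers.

n − 1 = 1852 = 2^2 · 463, so s = 2 and d = 463.
x_0 = 7^463 mod 1853 = 1093.
x_1 = 1093^2 mod 1853 = 1317.

1093, 1317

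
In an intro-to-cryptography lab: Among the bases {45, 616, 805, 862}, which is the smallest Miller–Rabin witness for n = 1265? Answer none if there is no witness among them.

n − 1 = 1264 = 2^4 · 79, so s = 4 and d = 79.
Base 45: x_0 = 45^79 mod 1265 = 45. x_0 is neither 1 nor 1264, so continue squaring. x_1 = 45^2 mod 1265 = 760. x_2 = 760^2 mod 1265 = 760. x_3 = 760^2 mod 1265 = 760. Reached i = s−1 = 3 without hitting −1: 45 is a Miller–Rabin witness and 1265 is composite.
Base 616: x_0 = 616^79 mod 1265 = 1221. x_0 is neither 1 nor 1264, so continue squaring. x_1 = 1221^2 mod 1265 = 671. x_2 = 671^2 mod 1265 = 1166. x_3 = 1166^2 mod 1265 = 946. Reached i = s−1 = 3 without hitting −1: 616 is a Miller–Rabin witness and 1265 is composite.
Base 805: x_0 = 805^79 mod 1265 = 1150. x_0 is neither 1 nor 1264, so continue squaring. x_1 = 1150^2 mod 1265 = 575. x_2 = 575^2 mod 1265 = 460. x_3 = 460^2 mod 1265 = 345. Reached i = s−1 = 3 without hitting −1: 805 is a Miller–Rabin witness and 1265 is composite.
Base 862: x_0 = 862^79 mod 1265 = 1213. x_0 is neither 1 nor 1264, so continue squaring. x_1 = 1213^2 mod 1265 = 174. x_2 = 174^2 mod 1265 = 1181. x_3 = 1181^2 mod 1265 = 731. Reached i = s−1 = 3 without hitting −1: 862 is a Miller–Rabin witness and 1265 is composite.
The smallest witness among the given bases is 45.

45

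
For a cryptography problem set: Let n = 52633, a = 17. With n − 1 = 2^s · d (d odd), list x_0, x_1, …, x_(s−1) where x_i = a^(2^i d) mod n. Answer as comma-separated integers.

825, 49029, 41098

n − 1 = 52632 = 2^3 · 6579, so s = 3 and d = 6579.
x_0 = 17^6579 mod 52633 = 825.
x_1 = 825^2 mod 52633 = 49029.
x_2 = 49029^2 mod 52633 = 41098.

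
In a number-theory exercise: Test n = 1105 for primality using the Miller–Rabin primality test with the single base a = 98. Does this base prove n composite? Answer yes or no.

n − 1 = 1104 = 2^4 · 69, so s = 4 and d = 69.
x_0 = 98^69 mod 1105 = 268.
x_0 is neither 1 nor 1104, so continue squaring.
x_1 = 268^2 mod 1105 = 1104.
x_1 ≡ −1, so 98 is not a witness.

no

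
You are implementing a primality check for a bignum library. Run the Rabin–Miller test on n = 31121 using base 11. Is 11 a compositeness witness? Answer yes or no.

no

n − 1 = 31120 = 2^4 · 1945, so s = 4 and d = 1945.
x_0 = 11^1945 mod 31121 = 24779.
x_0 is neither 1 nor 31120, so continue squaring.
x_1 = 24779^2 mod 31121 = 12632.
x_2 = 12632^2 mod 31121 = 10057.
x_3 = 10057^2 mod 31121 = 31120.
x_3 ≡ −1, so 11 is not a witness.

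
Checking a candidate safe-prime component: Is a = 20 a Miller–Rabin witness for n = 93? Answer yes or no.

yes

n − 1 = 92 = 2^2 · 23, so s = 2 and d = 23.
x_0 = 20^23 mod 93 = 50.
x_0 is neither 1 nor 92, so continue squaring.
x_1 = 50^2 mod 93 = 82.
Reached i = s−1 = 1 without hitting −1: 20 is a Miller–Rabin witness and 93 is composite.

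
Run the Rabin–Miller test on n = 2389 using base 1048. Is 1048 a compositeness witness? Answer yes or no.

no

n − 1 = 2388 = 2^2 · 597, so s = 2 and d = 597.
x_0 = 1048^597 mod 2389 = 2388.
x_0 = 2388 ≡ −1, so 1048 is not a witness.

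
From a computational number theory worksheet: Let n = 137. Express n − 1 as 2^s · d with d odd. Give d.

Halving: 136 → 68 → 34 → 17; 17 is odd.
So 136 = 2^3 · 17.

17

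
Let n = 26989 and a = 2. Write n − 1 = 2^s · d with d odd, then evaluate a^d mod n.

n − 1 = 26988 = 2^2 · 6747, so s = 2 and d = 6747.
Repeated squaring mod 26989: 2^1 ≡ 2, 2^2 ≡ 4, 2^4 ≡ 16, 2^8 ≡ 256, 2^16 ≡ 11558, 2^32 ≡ 18803, 2^64 ≡ 23898, 2^128 ≡ 175, 2^256 ≡ 3636, 2^512 ≡ 22875, 2^1024 ≡ 2893, 2^2048 ≡ 2859, 2^4096 ≡ 23203.
6747 = 4096 + 2048 + 512 + 64 + 16 + 8 + 2 + 1, so 2^6747 ≡ 23203·2859·22875·23898·11558·256·4·2 ≡ 7286 (mod 26989).

7286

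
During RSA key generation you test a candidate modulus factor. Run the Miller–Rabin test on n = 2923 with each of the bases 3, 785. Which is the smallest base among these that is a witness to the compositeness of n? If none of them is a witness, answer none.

n − 1 = 2922 = 2^1 · 1461, so s = 1 and d = 1461.
Base 3: x_0 = 3^1461 mod 2923 = 804. x_0 ∉ {1, 2922} and s = 1, so 3 is a Miller–Rabin witness and 2923 is composite.
Base 785: x_0 = 785^1461 mod 2923 = 1042. x_0 ∉ {1, 2922} and s = 1, so 785 is a Miller–Rabin witness and 2923 is composite.
The smallest witness among the given bases is 3.

3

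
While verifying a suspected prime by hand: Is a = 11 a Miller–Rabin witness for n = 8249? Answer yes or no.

n − 1 = 8248 = 2^3 · 1031, so s = 3 and d = 1031.
By repeated squaring, 11^1031 ≡ 4759 (mod 8249).
x_0 = 11^1031 mod 8249 = 4759.
x_0 is neither 1 nor 8248, so continue squaring.
x_1 = 4759^2 mod 8249 = 4576.
x_2 = 4576^2 mod 8249 = 3814.
Reached i = s−1 = 2 without hitting −1: 11 is a Miller–Rabin witness and 8249 is composite.

yes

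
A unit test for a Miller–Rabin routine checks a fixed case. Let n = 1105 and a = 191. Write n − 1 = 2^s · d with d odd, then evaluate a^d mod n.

1041

n − 1 = 1104 = 2^4 · 69, so s = 4 and d = 69.
Repeated squaring mod 1105: 191^1 ≡ 191, 191^2 ≡ 16, 191^4 ≡ 256, 191^8 ≡ 341, 191^16 ≡ 256, 191^32 ≡ 341, 191^64 ≡ 256.
69 = 64 + 4 + 1, so 191^69 ≡ 256·256·191 ≡ 1041 (mod 1105).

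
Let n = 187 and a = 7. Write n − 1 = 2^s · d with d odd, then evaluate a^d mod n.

57

n − 1 = 186 = 2^1 · 93, so s = 1 and d = 93.
7^93 mod 187 = 57.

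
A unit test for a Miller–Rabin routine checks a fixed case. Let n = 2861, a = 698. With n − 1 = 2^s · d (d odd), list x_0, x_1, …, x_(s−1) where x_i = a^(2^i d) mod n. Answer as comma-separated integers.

n − 1 = 2860 = 2^2 · 715, so s = 2 and d = 715.
x_0 = 698^715 mod 2861 = 1202.
x_1 = 1202^2 mod 2861 = 2860.

1202, 2860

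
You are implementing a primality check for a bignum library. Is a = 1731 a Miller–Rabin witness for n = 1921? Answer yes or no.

yes

n − 1 = 1920 = 2^7 · 15, so s = 7 and d = 15.
Repeated squaring mod 1921: 1731^1 ≡ 1731, 1731^2 ≡ 1522, 1731^4 ≡ 1679, 1731^8 ≡ 934.
15 = 8 + 4 + 2 + 1, so 1731^15 ≡ 934·1679·1522·1731 ≡ 929 (mod 1921).
x_0 = 1731^15 mod 1921 = 929.
x_0 is neither 1 nor 1920, so continue squaring.
x_1 = 929^2 mod 1921 = 512.
x_2 = 512^2 mod 1921 = 888.
x_3 = 888^2 mod 1921 = 934.
x_4 = 934^2 mod 1921 = 222.
x_5 = 222^2 mod 1921 = 1259.
x_6 = 1259^2 mod 1921 = 256.
Reached i = s−1 = 6 without hitting −1: 1731 is a Miller–Rabin witness and 1921 is composite.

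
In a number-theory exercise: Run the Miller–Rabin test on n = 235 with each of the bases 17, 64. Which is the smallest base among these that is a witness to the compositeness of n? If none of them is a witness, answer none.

17

n − 1 = 234 = 2^1 · 117, so s = 1 and d = 117.
Base 17: x_0 = 17^117 mod 235 = 7. x_0 ∉ {1, 234} and s = 1, so 17 is a Miller–Rabin witness and 235 is composite.
Base 64: x_0 = 64^117 mod 235 = 54. x_0 ∉ {1, 234} and s = 1, so 64 is a Miller–Rabin witness and 235 is composite.
The smallest witness among the given bases is 17.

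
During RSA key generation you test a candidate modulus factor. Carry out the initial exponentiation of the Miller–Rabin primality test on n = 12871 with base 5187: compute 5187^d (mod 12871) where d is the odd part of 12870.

1414

n − 1 = 12870 = 2^1 · 6435, so s = 1 and d = 6435.
5187^6435 mod 12871 = 1414.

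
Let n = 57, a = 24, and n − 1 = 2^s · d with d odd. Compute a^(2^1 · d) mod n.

9

n − 1 = 56 = 2^3 · 7, so s = 3 and d = 7.
x_0 = 24^7 mod 57 = 54.
x_1 = 54^2 mod 57 = 9.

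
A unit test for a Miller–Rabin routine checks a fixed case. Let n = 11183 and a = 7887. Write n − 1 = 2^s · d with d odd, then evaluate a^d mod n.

n − 1 = 11182 = 2^1 · 5591, so s = 1 and d = 5591.
By repeated squaring, 7887^5591 ≡ 8470 (mod 11183).

8470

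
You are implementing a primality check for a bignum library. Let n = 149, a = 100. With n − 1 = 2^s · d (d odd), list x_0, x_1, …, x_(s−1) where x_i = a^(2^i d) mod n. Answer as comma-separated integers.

n − 1 = 148 = 2^2 · 37, so s = 2 and d = 37.
x_0 = 100^37 mod 149 = 148.
x_1 = 148^2 mod 149 = 1.

148, 1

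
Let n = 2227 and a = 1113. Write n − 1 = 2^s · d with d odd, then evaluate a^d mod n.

n − 1 = 2226 = 2^1 · 1113, so s = 1 and d = 1113.
Repeated squaring mod 2227: 1113^1 ≡ 1113, 1113^2 ≡ 557, 1113^4 ≡ 696, 1113^8 ≡ 1157, 1113^16 ≡ 222, 1113^32 ≡ 290, 1113^64 ≡ 1701, 1113^128 ≡ 528, 1113^256 ≡ 409, 1113^512 ≡ 256, 1113^1024 ≡ 953.
1113 = 1024 + 64 + 16 + 8 + 1, so 1113^1113 ≡ 953·1701·222·1157·1113 ≡ 1419 (mod 2227).

1419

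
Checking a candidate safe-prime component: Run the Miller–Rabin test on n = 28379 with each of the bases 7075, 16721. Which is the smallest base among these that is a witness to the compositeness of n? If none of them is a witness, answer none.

n − 1 = 28378 = 2^1 · 14189, so s = 1 and d = 14189.
Base 7075: x_0 = 7075^14189 mod 28379 = 1725. x_0 ∉ {1, 28378} and s = 1, so 7075 is a Miller–Rabin witness and 28379 is composite.
Base 16721: x_0 = 16721^14189 mod 28379 = 17221. x_0 ∉ {1, 28378} and s = 1, so 16721 is a Miller–Rabin witness and 28379 is composite.
The smallest witness among the given bases is 7075.

7075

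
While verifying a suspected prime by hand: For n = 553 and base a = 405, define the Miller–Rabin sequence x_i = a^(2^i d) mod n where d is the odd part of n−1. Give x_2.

n − 1 = 552 = 2^3 · 69, so s = 3 and d = 69.
x_0 = 405^69 mod 553 = 125.
x_1 = 125^2 mod 553 = 141.
x_2 = 141^2 mod 553 = 526.

526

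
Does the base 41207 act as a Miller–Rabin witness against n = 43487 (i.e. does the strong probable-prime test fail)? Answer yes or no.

no

n − 1 = 43486 = 2^1 · 21743, so s = 1 and d = 21743.
Repeated squaring mod 43487: 41207^1 ≡ 41207, 41207^2 ≡ 23447, 41207^4 ≡ 42642, 41207^8 ≡ 18233, 41207^16 ≡ 27661, 41207^32 ≡ 20643, 41207^64 ≡ 4336, 41207^128 ≡ 14512, 41207^256 ≡ 34090, 41207^512 ≡ 24999, 41207^1024 ≡ 41811, 41207^2048 ≡ 25808, 41207^4096 ≡ 5972, 41207^8192 ≡ 5444, 41207^16384 ≡ 22489.
21743 = 16384 + 4096 + 1024 + 128 + 64 + 32 + 8 + 4 + 2 + 1, so 41207^21743 ≡ 22489·5972·41811·14512·4336·20643·18233·42642·23447·41207 ≡ 1 (mod 43487).
x_0 = 41207^21743 mod 43487 = 1.
x_0 = 1, so 41207 is not a witness.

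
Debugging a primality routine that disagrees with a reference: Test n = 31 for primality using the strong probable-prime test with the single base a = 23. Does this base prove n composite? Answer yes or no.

n − 1 = 30 = 2^1 · 15, so s = 1 and d = 15.
x_0 = 23^15 mod 31 = 30.
x_0 = 30 ≡ −1, so 23 is not a witness.

no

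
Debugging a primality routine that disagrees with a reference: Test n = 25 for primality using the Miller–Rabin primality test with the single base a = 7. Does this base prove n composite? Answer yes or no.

no

n − 1 = 24 = 2^3 · 3, so s = 3 and d = 3.
x_0 = 7^3 mod 25 = 18.
x_0 is neither 1 nor 24, so continue squaring.
x_1 = 18^2 mod 25 = 24.
x_1 ≡ −1, so 7 is not a witness.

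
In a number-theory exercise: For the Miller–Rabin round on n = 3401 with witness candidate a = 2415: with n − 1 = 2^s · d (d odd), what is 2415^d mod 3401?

414

n − 1 = 3400 = 2^3 · 425, so s = 3 and d = 425.
2415^425 mod 3401 = 414.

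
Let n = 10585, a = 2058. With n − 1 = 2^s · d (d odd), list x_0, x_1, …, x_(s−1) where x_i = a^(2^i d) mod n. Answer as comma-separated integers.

927, 1944, 291

n − 1 = 10584 = 2^3 · 1323, so s = 3 and d = 1323.
x_0 = 2058^1323 mod 10585 = 927.
x_1 = 927^2 mod 10585 = 1944.
x_2 = 1944^2 mod 10585 = 291.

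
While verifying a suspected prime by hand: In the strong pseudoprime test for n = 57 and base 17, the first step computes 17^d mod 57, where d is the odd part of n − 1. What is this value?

5

n − 1 = 56 = 2^3 · 7, so s = 3 and d = 7.
17^7 mod 57 = 5.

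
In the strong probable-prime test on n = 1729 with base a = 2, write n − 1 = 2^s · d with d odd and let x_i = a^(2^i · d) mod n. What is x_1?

1065

n − 1 = 1728 = 2^6 · 27, so s = 6 and d = 27.
By repeated squaring, 2^27 ≡ 645 (mod 1729).
x_0 = 645.
x_1 = 645^2 mod 1729 = 1065.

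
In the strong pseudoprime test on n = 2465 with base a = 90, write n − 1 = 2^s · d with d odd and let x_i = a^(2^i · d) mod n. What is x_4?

1480

n − 1 = 2464 = 2^5 · 77, so s = 5 and d = 77.
x_0 = 90^77 mod 2465 = 1380.
x_1 = 1380^2 mod 2465 = 1420.
x_2 = 1420^2 mod 2465 = 30.
x_3 = 30^2 mod 2465 = 900.
x_4 = 900^2 mod 2465 = 1480.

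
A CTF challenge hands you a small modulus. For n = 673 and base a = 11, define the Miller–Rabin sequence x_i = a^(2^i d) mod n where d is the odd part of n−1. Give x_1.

n − 1 = 672 = 2^5 · 21, so s = 5 and d = 21.
x_0 = 11^21 mod 673 = 519.
x_1 = 519^2 mod 673 = 161.

161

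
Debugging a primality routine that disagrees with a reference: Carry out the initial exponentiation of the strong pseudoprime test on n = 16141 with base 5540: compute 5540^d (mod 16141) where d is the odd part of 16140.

n − 1 = 16140 = 2^2 · 4035, so s = 2 and d = 4035.
Repeated squaring mod 16141: 5540^1 ≡ 5540, 5540^2 ≡ 7559, 5540^4 ≡ 15482, 5540^8 ≡ 14615, 5540^16 ≡ 4372, 5540^32 ≡ 3440, 5540^64 ≡ 2247, 5540^128 ≡ 13017, 5540^256 ≡ 10212, 5540^512 ≡ 14084, 5540^1024 ≡ 2307, 5540^2048 ≡ 11860.
4035 = 2048 + 1024 + 512 + 256 + 128 + 64 + 2 + 1, so 5540^4035 ≡ 11860·2307·14084·10212·13017·2247·7559·5540 ≡ 1 (mod 16141).

1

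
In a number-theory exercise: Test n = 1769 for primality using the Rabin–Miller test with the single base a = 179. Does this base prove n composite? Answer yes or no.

yes

n − 1 = 1768 = 2^3 · 221, so s = 3 and d = 221.
x_0 = 179^221 mod 1769 = 361.
x_0 is neither 1 nor 1768, so continue squaring.
x_1 = 361^2 mod 1769 = 1184.
x_2 = 1184^2 mod 1769 = 808.
Reached i = s−1 = 2 without hitting −1: 179 is a Miller–Rabin witness and 1769 is composite.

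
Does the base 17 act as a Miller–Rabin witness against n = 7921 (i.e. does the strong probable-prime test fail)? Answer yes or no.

yes

n − 1 = 7920 = 2^4 · 495, so s = 4 and d = 495.
x_0 = 17^495 mod 7921 = 500.
x_0 is neither 1 nor 7920, so continue squaring.
x_1 = 500^2 mod 7921 = 4449.
x_2 = 4449^2 mod 7921 = 6943.
x_3 = 6943^2 mod 7921 = 5964.
Reached i = s−1 = 3 without hitting −1: 17 is a Miller–Rabin witness and 7921 is composite.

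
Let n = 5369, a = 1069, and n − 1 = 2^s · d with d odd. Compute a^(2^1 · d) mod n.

n − 1 = 5368 = 2^3 · 671, so s = 3 and d = 671.
Repeated squaring mod 5369: 1069^1 ≡ 1069, 1069^2 ≡ 4533, 1069^4 ≡ 926, 1069^8 ≡ 3805, 1069^16 ≡ 3201, 1069^32 ≡ 2349, 1069^64 ≡ 3838, 1069^128 ≡ 3077, 1069^256 ≡ 2382, 1069^512 ≡ 4260.
671 = 512 + 128 + 16 + 8 + 4 + 2 + 1, so 1069^671 ≡ 4260·3077·3201·3805·926·4533·1069 ≡ 1634 (mod 5369).
x_0 = 1634.
x_1 = 1634^2 mod 5369 = 1563.

1563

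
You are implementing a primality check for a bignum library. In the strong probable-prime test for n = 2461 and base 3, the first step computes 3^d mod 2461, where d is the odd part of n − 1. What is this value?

n − 1 = 2460 = 2^2 · 615, so s = 2 and d = 615.
Repeated squaring mod 2461: 3^1 ≡ 3, 3^2 ≡ 9, 3^4 ≡ 81, 3^8 ≡ 1639, 3^16 ≡ 1370, 3^32 ≡ 1618, 3^64 ≡ 1881, 3^128 ≡ 1704, 3^256 ≡ 2097, 3^512 ≡ 2063.
615 = 512 + 64 + 32 + 4 + 2 + 1, so 3^615 ≡ 2063·1881·1618·81·9·3 ≡ 1618 (mod 2461).

1618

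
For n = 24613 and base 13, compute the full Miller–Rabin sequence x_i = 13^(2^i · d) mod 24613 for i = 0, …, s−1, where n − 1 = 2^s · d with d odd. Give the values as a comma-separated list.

n − 1 = 24612 = 2^2 · 6153, so s = 2 and d = 6153.
x_0 = 13^6153 mod 24613 = 838.
x_1 = 838^2 mod 24613 = 13080.

838, 13080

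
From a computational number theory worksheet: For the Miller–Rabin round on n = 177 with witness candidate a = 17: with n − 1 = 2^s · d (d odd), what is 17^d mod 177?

n − 1 = 176 = 2^4 · 11, so s = 4 and d = 11.
By repeated squaring, 17^11 ≡ 86 (mod 177).

86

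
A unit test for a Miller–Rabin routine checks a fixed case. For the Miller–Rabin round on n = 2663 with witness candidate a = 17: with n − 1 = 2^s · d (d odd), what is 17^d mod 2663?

2662

n − 1 = 2662 = 2^1 · 1331, so s = 1 and d = 1331.
17^1331 mod 2663 = 2662.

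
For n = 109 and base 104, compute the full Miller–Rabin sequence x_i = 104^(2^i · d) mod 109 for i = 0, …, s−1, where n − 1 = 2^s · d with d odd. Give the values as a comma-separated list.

n − 1 = 108 = 2^2 · 27, so s = 2 and d = 27.
x_0 = 104^27 mod 109 = 108.
x_1 = 108^2 mod 109 = 1.

108, 1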